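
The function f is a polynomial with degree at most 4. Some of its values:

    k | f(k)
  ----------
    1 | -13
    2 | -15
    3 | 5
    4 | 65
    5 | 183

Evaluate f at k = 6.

Write f(k) = ak^4 + bk³ + ck² + dk + e; the 5 given values yield a linear system in the 5 coefficients.
Solving, the leading coefficient vanishes, and f(k) = 3k³ - 7k² - 2k - 7.
Then f(6) = 377.

377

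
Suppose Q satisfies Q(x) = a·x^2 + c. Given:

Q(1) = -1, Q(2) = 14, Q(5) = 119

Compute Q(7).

239

From Q(1) = -1 and Q(2) = 14: 1a + c = -1 and 4a + c = 14.
Subtracting: 3a = 15, so a = 5; then c = -1 − 5·1 = -6.
So Q(x) = 5x² − 6, and Q(7) = 239.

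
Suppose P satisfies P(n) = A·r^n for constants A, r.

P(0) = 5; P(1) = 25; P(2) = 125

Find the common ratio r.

Consecutive ratio: 25/5 = 5, and 125/25 = 5, so r = 5.
Then A·5^0 = 5 gives A = 5, and P(n) = 5·5^n.

5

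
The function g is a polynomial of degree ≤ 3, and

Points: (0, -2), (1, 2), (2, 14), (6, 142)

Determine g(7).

194

Write g(t) = at³ + bt² + ct + d; the 4 given values yield a linear system in the 4 coefficients.
Solving, the leading coefficient vanishes, and g(t) = 4t² - 2.
Then g(7) = 194.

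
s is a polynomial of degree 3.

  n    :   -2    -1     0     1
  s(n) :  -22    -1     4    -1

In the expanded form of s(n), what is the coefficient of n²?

-5

Write s(n) = an³ + bn² + cn + d; the 4 given values yield a linear system in the 4 coefficients.
Solving, s(n) = n³ - 5n² - n + 4.
The coefficient of n² is -5.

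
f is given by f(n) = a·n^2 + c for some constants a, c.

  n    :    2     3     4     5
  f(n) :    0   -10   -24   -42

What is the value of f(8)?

From f(2) = 0 and f(3) = -10: 4a + c = 0 and 9a + c = -10.
Subtracting: 5a = -10, so a = -2; then c = 0 − (-2)·4 = 8.
So f(n) = -2n² + 8, and f(8) = -120.

-120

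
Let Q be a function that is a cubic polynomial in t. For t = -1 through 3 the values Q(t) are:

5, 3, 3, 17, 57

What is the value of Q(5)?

263

First differences: -2, 0, 14, 40. Second differences: 2, 14, 26. Third differences: 12, 12.
Level-3 differences are constant, so Q has degree 3.
Fitting a degree-3 polynomial gives Q(t) = 2t³ + t² - 3t + 3.
Then Q(5) = 263.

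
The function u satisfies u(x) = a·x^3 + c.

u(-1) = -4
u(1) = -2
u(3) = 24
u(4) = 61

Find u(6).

From u(-1) = -4 and u(1) = -2: -1a + c = -4 and 1a + c = -2.
Subtracting: 2a = 2, so a = 1; then c = -4 − 1·(-1) = -3.
So u(x) = 1x³ − 3, and u(6) = 213.

213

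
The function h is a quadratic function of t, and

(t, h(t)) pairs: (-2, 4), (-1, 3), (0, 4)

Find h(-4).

12

Write h(t) = at² + bt + c; the 3 given values yield a linear system in the 3 coefficients.
Solving, h(t) = t² + 2t + 4.
Then h(-4) = 12.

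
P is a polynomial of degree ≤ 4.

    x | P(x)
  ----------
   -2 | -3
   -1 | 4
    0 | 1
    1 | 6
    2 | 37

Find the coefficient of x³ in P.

3

First differences: 7, -3, 5, 31. Second differences: -10, 8, 26. Third differences: 18, 18.
Level-3 differences are constant, so P has degree 3.
Fitting a degree-3 polynomial gives P(x) = 3x³ + 4x² - 2x + 1.
The coefficient of x³ is 3.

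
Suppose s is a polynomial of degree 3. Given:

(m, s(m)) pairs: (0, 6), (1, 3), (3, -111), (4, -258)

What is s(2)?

Write s(m) = am³ + bm² + cm + d; the 4 given values yield a linear system in the 4 coefficients.
Solving, s(m) = -3m³ - 6m² + 6m + 6.
Then s(2) = -30.

-30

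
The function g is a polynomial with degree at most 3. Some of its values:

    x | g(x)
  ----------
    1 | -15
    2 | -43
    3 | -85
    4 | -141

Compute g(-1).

-1

First differences: -28, -42, -56. Second differences: -14, -14.
Level-2 differences are constant, so g has degree 2.
Fitting a degree-2 polynomial gives g(x) = -7x² - 7x - 1.
Then g(-1) = -1.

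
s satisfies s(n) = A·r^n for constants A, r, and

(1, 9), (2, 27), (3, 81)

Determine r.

3

Consecutive ratio: 27/9 = 3, and 81/27 = 3, so r = 3.
Then A·3^1 = 9 gives A = 3, and s(n) = 3·3^n.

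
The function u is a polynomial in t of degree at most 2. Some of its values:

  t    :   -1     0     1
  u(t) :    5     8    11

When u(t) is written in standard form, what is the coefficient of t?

First differences: 3, 3.
Level-1 differences are constant, so u has degree 1.
Fitting a degree-1 polynomial gives u(t) = 3t + 8.
The coefficient of t is 3.

3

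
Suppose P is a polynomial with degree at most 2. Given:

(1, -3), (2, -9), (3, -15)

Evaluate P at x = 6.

-33

First differences: -6, -6.
Level-1 differences are constant, so P has degree 1.
Fitting a degree-1 polynomial gives P(x) = -6x + 3.
Then P(6) = -33.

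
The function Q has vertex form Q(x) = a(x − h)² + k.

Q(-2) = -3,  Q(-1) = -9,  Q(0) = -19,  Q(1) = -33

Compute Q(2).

First differences -6, -10, -14; second difference -4 = 2a, so a = -2.
Expanding, the x-coefficient is −2ah = 4h; matching it to the data gives h = -3, and then k = -1.
So Q(x) = -2(x + 3)² − 1.
Q(2) = -2·5² − 1 = -51.

-51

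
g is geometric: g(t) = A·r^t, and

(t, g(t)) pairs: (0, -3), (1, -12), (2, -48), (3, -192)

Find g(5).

Consecutive ratio: -12/(-3) = 4, and -48/(-12) = 4, so r = 4.
Then A·4^0 = -3 gives A = -3, and g(t) = -3·4^t.
g(5) = -3·4^5 = -3072.

-3072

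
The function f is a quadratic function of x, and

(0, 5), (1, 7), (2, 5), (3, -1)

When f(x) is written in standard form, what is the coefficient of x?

First differences: 2, -2, -6. Second differences: -4, -4.
Level-2 differences are constant, so f has degree 2.
Fitting a degree-2 polynomial gives f(x) = -2x² + 4x + 5.
The coefficient of x is 4.

4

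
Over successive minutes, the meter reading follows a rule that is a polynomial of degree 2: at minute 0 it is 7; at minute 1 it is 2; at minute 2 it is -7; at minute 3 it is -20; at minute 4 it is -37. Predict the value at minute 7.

Write the value at k as s(k).
First differences: -5, -9, -13, -17. Second differences: -4, -4, -4.
Level-2 differences are constant, so s has degree 2.
Fitting a degree-2 polynomial gives s(k) = -2k² - 3k + 7.
Then s(7) = -112.

-112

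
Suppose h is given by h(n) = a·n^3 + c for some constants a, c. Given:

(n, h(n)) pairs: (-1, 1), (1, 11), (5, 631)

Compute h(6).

From h(-1) = 1 and h(1) = 11: -1a + c = 1 and 1a + c = 11.
Subtracting: 2a = 10, so a = 5; then c = 1 − 5·(-1) = 6.
So h(n) = 5n³ + 6, and h(6) = 1086.

1086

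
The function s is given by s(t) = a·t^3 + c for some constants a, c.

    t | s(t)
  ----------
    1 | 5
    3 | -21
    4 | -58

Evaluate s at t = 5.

-119

From s(1) = 5 and s(3) = -21: 1a + c = 5 and 27a + c = -21.
Subtracting: 26a = -26, so a = -1; then c = 5 − (-1)·1 = 6.
So s(t) = -1t³ + 6, and s(5) = -119.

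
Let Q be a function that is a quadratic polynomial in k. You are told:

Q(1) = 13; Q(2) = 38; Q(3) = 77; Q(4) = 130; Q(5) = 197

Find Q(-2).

Write Q(k) = ak² + bk + c; the 5 given values yield a linear system in the 3 coefficients.
Solving, Q(k) = 7k² + 4k + 2.
Then Q(-2) = 22.

22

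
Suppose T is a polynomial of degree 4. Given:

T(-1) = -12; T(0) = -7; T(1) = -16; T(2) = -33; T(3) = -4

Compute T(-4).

549

Write T(t) = at^4 + bt³ + ct² + dt + e; the 5 given values yield a linear system in the 5 coefficients.
Solving, T(t) = 2t^4 - 3t³ - 9t² + t - 7.
Then T(-4) = 549.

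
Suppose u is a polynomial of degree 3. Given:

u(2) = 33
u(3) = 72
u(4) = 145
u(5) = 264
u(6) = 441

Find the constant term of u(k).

9

First differences: 39, 73, 119, 177. Second differences: 34, 46, 58. Third differences: 12, 12.
Level-3 differences are constant, so u has degree 3.
Fitting a degree-3 polynomial gives u(k) = 2k³ - k² + 6k + 9.
The constant term is u(0) = 9.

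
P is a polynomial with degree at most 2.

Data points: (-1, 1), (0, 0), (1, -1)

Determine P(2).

-2

First differences: -1, -1.
Level-1 differences are constant, so P has degree 1.
Fitting a degree-1 polynomial gives P(x) = -x.
Then P(2) = -2.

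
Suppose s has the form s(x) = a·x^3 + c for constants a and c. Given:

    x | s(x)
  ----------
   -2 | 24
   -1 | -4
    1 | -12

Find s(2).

From s(-2) = 24 and s(-1) = -4: -8a + c = 24 and -1a + c = -4.
Subtracting: 7a = -28, so a = -4; then c = 24 − (-4)·(-8) = -8.
So s(x) = -4x³ − 8, and s(2) = -40.

-40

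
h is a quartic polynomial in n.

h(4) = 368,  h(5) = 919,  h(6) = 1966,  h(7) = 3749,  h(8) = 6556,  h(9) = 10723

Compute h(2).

First differences: 551, 1047, 1783, 2807, 4167. Second differences: 496, 736, 1024, 1360. Third differences: 240, 288, 336. Fourth differences: 48, 48.
Level-4 differences are constant, so h has degree 4.
Fitting a degree-4 polynomial gives h(n) = 2n^4 - 4n³ + 6n² + 3n + 4.
Then h(2) = 34.

34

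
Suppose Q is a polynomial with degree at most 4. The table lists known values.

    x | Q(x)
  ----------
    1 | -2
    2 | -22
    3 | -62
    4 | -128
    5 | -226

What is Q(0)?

First differences: -20, -40, -66, -98. Second differences: -20, -26, -32. Third differences: -6, -6.
Level-3 differences are constant, so Q has degree 3.
Fitting a degree-3 polynomial gives Q(x) = -x³ - 4x² - x + 4.
Then Q(0) = 4.

4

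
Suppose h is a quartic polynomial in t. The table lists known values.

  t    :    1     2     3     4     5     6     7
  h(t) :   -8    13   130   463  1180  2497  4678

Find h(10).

19765

First differences: 21, 117, 333, 717, 1317, 2181. Second differences: 96, 216, 384, 600, 864. Third differences: 120, 168, 216, 264. Fourth differences: 48, 48, 48.
Level-4 differences are constant, so h has degree 4.
Fitting a degree-4 polynomial gives h(t) = 2t^4 - 2t² - 3t - 5.
Then h(10) = 19765.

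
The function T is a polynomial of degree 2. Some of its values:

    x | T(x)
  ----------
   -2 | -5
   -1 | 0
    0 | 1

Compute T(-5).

Write T(x) = ax² + bx + c; the 3 given values yield a linear system in the 3 coefficients.
Solving, T(x) = -2x² - x + 1.
Then T(-5) = -44.

-44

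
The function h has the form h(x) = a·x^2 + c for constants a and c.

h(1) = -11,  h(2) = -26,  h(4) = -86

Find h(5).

From h(1) = -11 and h(2) = -26: 1a + c = -11 and 4a + c = -26.
Subtracting: 3a = -15, so a = -5; then c = -11 − (-5)·1 = -6.
So h(x) = -5x² − 6, and h(5) = -131.

-131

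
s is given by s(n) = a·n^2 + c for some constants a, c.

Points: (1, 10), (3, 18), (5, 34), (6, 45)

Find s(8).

73

From s(1) = 10 and s(3) = 18: 1a + c = 10 and 9a + c = 18.
Subtracting: 8a = 8, so a = 1; then c = 10 − 1·1 = 9.
So s(n) = 1n² + 9, and s(8) = 73.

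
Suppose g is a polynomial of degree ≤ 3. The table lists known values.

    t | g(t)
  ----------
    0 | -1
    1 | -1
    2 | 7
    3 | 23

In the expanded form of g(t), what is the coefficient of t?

-4

First differences: 0, 8, 16. Second differences: 8, 8.
Level-2 differences are constant, so g has degree 2.
Fitting a degree-2 polynomial gives g(t) = 4t² - 4t - 1.
The coefficient of t is -4.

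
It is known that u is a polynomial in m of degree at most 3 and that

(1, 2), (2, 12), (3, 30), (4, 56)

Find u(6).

Write u(m) = am³ + bm² + cm + d; the 4 given values yield a linear system in the 4 coefficients.
Solving, the leading coefficient vanishes, and u(m) = 4m² - 2m.
Then u(6) = 132.

132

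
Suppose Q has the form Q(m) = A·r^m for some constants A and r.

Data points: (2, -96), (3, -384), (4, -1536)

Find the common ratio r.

4

Consecutive ratio: -384/(-96) = 4, and -1536/(-384) = 4, so r = 4.
Then A·4^2 = -96 gives A = -6, and Q(m) = -6·4^m.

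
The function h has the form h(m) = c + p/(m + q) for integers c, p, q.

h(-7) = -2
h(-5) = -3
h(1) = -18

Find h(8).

10

(h(m) − c)(m + q) = p for each data point; the three points give a linear system in c and q, then p follows.
Solving: c = 2, q = -3, p = 40, so h(m) = 2 + 40/(m − 3).
Then h(8) = 2 + 40/5 = 10.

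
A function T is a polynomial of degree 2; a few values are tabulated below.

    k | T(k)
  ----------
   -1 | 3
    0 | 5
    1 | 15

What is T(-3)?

23

Write T(k) = ak² + bk + c; the 3 given values yield a linear system in the 3 coefficients.
Solving, T(k) = 4k² + 6k + 5.
Then T(-3) = 23.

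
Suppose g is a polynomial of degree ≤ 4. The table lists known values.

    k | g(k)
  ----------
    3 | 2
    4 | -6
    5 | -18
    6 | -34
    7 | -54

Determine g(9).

-106

First differences: -8, -12, -16, -20. Second differences: -4, -4, -4.
Level-2 differences are constant, so g has degree 2.
Fitting a degree-2 polynomial gives g(k) = -2k² + 6k + 2.
Then g(9) = -106.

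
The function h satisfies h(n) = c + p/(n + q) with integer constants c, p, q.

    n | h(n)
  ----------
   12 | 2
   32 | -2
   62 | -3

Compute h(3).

(h(n) − c)(n + q) = p for each data point; the three points give a linear system in c and q, then p follows.
Solving: c = -4, q = -2, p = 60, so h(n) = -4 + 60/(n − 2).
Then h(3) = -4 + 60/1 = 56.

56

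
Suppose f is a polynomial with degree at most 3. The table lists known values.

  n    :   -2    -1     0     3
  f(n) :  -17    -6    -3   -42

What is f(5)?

-108

Write f(n) = an³ + bn² + cn + d; the 4 given values yield a linear system in the 4 coefficients.
Solving, the leading coefficient vanishes, and f(n) = -4n² - n - 3.
Then f(5) = -108.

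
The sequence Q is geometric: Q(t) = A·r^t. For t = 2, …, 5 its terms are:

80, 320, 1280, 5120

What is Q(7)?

81920

Consecutive ratio: 320/80 = 4, and 1280/320 = 4, so r = 4.
Then A·4^2 = 80 gives A = 5, and Q(t) = 5·4^t.
Q(7) = 5·4^7 = 81920.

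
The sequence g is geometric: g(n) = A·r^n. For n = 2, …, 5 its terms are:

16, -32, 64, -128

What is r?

Consecutive ratio: -32/16 = -2, and 64/(-32) = -2, so r = -2.
Then A·(-2)^2 = 16 gives A = 4, and g(n) = 4·(-2)^n.

-2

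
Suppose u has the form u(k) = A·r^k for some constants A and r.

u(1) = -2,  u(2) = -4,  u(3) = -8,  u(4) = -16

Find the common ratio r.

Consecutive ratio: -4/(-2) = 2, and -8/(-4) = 2, so r = 2.
Then A·2^1 = -2 gives A = -1, and u(k) = -1·2^k.

2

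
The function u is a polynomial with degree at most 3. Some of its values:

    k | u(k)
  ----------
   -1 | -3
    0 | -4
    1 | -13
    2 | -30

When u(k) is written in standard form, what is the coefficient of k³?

Write u(k) = ak³ + bk² + ck + d; the 4 given values yield a linear system in the 4 coefficients.
Solving, the leading coefficient vanishes, and u(k) = -4k² - 5k - 4.
The coefficient of k³ is 0.

0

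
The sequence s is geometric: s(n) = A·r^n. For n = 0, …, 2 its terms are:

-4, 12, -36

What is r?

Consecutive ratio: 12/(-4) = -3, and -36/12 = -3, so r = -3.
Then A·(-3)^0 = -4 gives A = -4, and s(n) = -4·(-3)^n.

-3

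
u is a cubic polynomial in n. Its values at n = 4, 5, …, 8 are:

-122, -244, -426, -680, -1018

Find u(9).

First differences: -122, -182, -254, -338. Second differences: -60, -72, -84. Third differences: -12, -12.
Level-3 differences are constant, so u has degree 3.
Fitting a degree-3 polynomial gives u(n) = -2n³ + 6.
Then u(9) = -1452.

-1452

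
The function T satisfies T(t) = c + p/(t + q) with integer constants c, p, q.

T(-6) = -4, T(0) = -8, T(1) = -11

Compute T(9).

1

(T(t) − c)(t + q) = p for each data point; the three points give a linear system in c and q, then p follows.
Solving: c = -2, q = -3, p = 18, so T(t) = -2 + 18/(t − 3).
Then T(9) = -2 + 18/6 = 1.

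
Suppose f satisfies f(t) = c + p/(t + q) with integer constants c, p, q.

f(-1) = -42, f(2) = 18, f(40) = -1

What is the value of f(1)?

(f(t) − c)(t + q) = p for each data point; the three points give a linear system in c and q, then p follows.
Solving: c = -2, q = 0, p = 40, so f(t) = -2 + 40/(t + 0).
Then f(1) = -2 + 40/1 = 38.

38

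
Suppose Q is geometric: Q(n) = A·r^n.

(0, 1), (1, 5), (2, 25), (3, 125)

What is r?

Consecutive ratio: 5/1 = 5, and 25/5 = 5, so r = 5.
Then A·5^0 = 1 gives A = 1, and Q(n) = 1·5^n.

5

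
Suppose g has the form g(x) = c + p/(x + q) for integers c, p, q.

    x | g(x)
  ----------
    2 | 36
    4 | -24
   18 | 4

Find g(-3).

(g(x) − c)(x + q) = p for each data point; the three points give a linear system in c and q, then p follows.
Solving: c = 6, q = -3, p = -30, so g(x) = 6 − 30/(x − 3).
Then g(-3) = 6 − 30/(-6) = 11.

11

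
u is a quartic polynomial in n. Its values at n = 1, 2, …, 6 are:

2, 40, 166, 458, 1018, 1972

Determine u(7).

First differences: 38, 126, 292, 560, 954. Second differences: 88, 166, 268, 394. Third differences: 78, 102, 126. Fourth differences: 24, 24.
Level-4 differences are constant, so u has degree 4.
Fitting a degree-4 polynomial gives u(n) = n^4 + 3n³ + n² - n - 2.
Then u(7) = 3470.

3470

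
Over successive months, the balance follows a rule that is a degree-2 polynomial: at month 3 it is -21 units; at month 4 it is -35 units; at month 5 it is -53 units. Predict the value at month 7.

-101

Write the value at x as f(x).
Write f(x) = ax² + bx + c; the 3 given values yield a linear system in the 3 coefficients.
Solving, f(x) = -2x² - 3.
Then f(7) = -101.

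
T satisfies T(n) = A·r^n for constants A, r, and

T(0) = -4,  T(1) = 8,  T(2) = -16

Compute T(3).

32

Consecutive ratio: 8/(-4) = -2, and -16/8 = -2, so r = -2.
Then A·(-2)^0 = -4 gives A = -4, and T(n) = -4·(-2)^n.
T(3) = -4·(-2)^3 = 32.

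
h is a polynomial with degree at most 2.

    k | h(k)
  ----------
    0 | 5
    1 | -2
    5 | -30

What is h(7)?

-44

Write h(k) = ak² + bk + c; the 3 given values yield a linear system in the 3 coefficients.
Solving, the leading coefficient vanishes, and h(k) = -7k + 5.
Then h(7) = -44.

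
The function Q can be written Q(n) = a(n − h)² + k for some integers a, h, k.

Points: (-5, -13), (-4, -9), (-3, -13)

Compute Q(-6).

First differences 4, -4; second difference -8 = 2a, so a = -4.
Expanding, the n-coefficient is −2ah = 8h; matching it to the data gives h = -4, and then k = -9.
So Q(n) = -4(n + 4)² − 9.
Q(-6) = -4·(-2)² − 9 = -25.

-25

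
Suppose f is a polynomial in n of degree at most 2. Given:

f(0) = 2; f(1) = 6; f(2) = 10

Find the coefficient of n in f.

4

First differences: 4, 4.
Level-1 differences are constant, so f has degree 1.
Fitting a degree-1 polynomial gives f(n) = 4n + 2.
The coefficient of n is 4.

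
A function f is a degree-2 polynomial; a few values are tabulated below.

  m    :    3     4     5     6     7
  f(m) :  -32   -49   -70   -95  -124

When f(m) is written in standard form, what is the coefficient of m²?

-2

First differences: -17, -21, -25, -29. Second differences: -4, -4, -4.
Level-2 differences are constant, so f has degree 2.
Fitting a degree-2 polynomial gives f(m) = -2m² - 3m - 5.
The coefficient of m² is -2.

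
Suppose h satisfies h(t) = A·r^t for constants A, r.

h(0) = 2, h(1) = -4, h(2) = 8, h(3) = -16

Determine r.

Consecutive ratio: -4/2 = -2, and 8/(-4) = -2, so r = -2.
Then A·(-2)^0 = 2 gives A = 2, and h(t) = 2·(-2)^t.

-2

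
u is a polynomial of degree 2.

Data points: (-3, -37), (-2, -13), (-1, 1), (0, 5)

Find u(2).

Write u(m) = am² + bm + c; the 4 given values yield a linear system in the 3 coefficients.
Solving, u(m) = -5m² - m + 5.
Then u(2) = -17.

-17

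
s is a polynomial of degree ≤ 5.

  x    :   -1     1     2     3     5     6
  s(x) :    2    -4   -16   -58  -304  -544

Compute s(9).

Write s(x) = ax^5 + bx^4 + cx³ + dx² + ex + p; the 6 given values yield a linear system in the 6 coefficients.
Solving, the top 2 coefficients vanish, and s(x) = -3x³ + 3x² - 4.
Then s(9) = -1948.

-1948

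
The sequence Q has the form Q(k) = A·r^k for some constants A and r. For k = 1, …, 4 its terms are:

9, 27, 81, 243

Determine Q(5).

Consecutive ratio: 27/9 = 3, and 81/27 = 3, so r = 3.
Then A·3^1 = 9 gives A = 3, and Q(k) = 3·3^k.
Q(5) = 3·3^5 = 729.

729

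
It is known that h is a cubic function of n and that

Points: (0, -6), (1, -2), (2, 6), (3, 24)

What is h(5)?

114

Write h(n) = an³ + bn² + cn + d; the 4 given values yield a linear system in the 4 coefficients.
Solving, h(n) = n³ - n² + 4n - 6.
Then h(5) = 114.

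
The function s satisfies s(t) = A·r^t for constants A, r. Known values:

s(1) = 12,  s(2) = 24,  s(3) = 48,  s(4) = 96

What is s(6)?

Consecutive ratio: 24/12 = 2, and 48/24 = 2, so r = 2.
Then A·2^1 = 12 gives A = 6, and s(t) = 6·2^t.
s(6) = 6·2^6 = 384.

384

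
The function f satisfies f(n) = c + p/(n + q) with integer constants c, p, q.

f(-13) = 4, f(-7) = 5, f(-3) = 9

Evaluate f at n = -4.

7

(f(n) − c)(n + q) = p for each data point; the three points give a linear system in c and q, then p follows.
Solving: c = 3, q = 1, p = -12, so f(n) = 3 − 12/(n + 1).
Then f(-4) = 3 − 12/(-3) = 7.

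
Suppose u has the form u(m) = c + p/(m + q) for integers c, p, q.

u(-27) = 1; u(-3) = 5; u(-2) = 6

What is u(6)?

-10

(u(m) − c)(m + q) = p for each data point; the three points give a linear system in c and q, then p follows.
Solving: c = 0, q = -3, p = -30, so u(m) = -30/(m − 3).
Then u(6) = 0 − 30/3 = -10.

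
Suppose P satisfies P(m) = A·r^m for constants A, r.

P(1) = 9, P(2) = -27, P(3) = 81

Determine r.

Consecutive ratio: -27/9 = -3, and 81/(-27) = -3, so r = -3.
Then A·(-3)^1 = 9 gives A = -3, and P(m) = -3·(-3)^m.

-3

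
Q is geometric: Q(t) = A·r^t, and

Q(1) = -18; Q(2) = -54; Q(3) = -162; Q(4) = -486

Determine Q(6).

-4374

Consecutive ratio: -54/(-18) = 3, and -162/(-54) = 3, so r = 3.
Then A·3^1 = -18 gives A = -6, and Q(t) = -6·3^t.
Q(6) = -6·3^6 = -4374.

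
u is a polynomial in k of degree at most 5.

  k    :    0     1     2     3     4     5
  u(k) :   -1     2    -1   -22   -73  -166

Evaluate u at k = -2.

23

First differences: 3, -3, -21, -51, -93. Second differences: -6, -18, -30, -42. Third differences: -12, -12, -12.
Level-3 differences are constant, so u has degree 3.
Fitting a degree-3 polynomial gives u(k) = -2k³ + 3k² + 2k - 1.
Then u(-2) = 23.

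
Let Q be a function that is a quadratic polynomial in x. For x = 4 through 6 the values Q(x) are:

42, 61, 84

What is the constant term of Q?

Write Q(x) = ax² + bx + c; the 3 given values yield a linear system in the 3 coefficients.
Solving, Q(x) = 2x² + x + 6.
The constant term is Q(0) = 6.

6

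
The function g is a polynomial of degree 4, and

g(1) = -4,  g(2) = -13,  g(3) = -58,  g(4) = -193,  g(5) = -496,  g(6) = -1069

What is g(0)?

First differences: -9, -45, -135, -303, -573. Second differences: -36, -90, -168, -270. Third differences: -54, -78, -102. Fourth differences: -24, -24.
Level-4 differences are constant, so g has degree 4.
Fitting a degree-4 polynomial gives g(t) = -t^4 + t³ + t² - 4t - 1.
The constant term is g(0) = -1.

-1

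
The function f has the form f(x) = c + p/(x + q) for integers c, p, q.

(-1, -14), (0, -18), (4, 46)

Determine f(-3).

-10

(f(x) − c)(x + q) = p for each data point; the three points give a linear system in c and q, then p follows.
Solving: c = -2, q = -3, p = 48, so f(x) = -2 + 48/(x − 3).
Then f(-3) = -2 + 48/(-6) = -10.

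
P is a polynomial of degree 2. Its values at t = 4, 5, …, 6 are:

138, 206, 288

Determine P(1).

Write P(t) = at² + bt + c; the 3 given values yield a linear system in the 3 coefficients.
Solving, P(t) = 7t² + 5t + 6.
Then P(1) = 18.

18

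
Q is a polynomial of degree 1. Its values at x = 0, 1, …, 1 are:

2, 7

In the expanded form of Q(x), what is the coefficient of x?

Write Q(x) = ax + b; the 2 given values yield a linear system in the 2 coefficients.
Solving, Q(x) = 5x + 2.
The coefficient of x is 5.

5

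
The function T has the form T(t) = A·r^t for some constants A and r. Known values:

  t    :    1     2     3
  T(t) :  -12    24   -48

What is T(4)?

Consecutive ratio: 24/(-12) = -2, and -48/24 = -2, so r = -2.
Then A·(-2)^1 = -12 gives A = 6, and T(t) = 6·(-2)^t.
T(4) = 6·(-2)^4 = 96.

96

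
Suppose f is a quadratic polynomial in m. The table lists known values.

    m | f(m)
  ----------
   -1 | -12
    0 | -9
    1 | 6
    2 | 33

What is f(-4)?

Write f(m) = am² + bm + c; the 4 given values yield a linear system in the 3 coefficients.
Solving, f(m) = 6m² + 9m - 9.
Then f(-4) = 51.

51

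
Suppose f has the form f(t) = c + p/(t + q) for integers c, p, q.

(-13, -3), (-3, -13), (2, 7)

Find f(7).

2

(f(t) − c)(t + q) = p for each data point; the three points give a linear system in c and q, then p follows.
Solving: c = -1, q = 1, p = 24, so f(t) = -1 + 24/(t + 1).
Then f(7) = -1 + 24/8 = 2.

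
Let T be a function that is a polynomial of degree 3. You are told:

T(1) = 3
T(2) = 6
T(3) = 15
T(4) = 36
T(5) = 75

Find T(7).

231

First differences: 3, 9, 21, 39. Second differences: 6, 12, 18. Third differences: 6, 6.
Level-3 differences are constant, so T has degree 3.
Fitting a degree-3 polynomial gives T(k) = k³ - 3k² + 5k.
Then T(7) = 231.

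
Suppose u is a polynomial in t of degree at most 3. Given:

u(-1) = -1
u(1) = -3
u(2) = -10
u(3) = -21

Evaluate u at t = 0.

0

Write u(t) = at³ + bt² + ct + d; the 4 given values yield a linear system in the 4 coefficients.
Solving, the leading coefficient vanishes, and u(t) = -2t² - t.
Then u(0) = 0.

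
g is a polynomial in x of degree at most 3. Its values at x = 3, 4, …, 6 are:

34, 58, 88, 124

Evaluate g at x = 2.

First differences: 24, 30, 36. Second differences: 6, 6.
Level-2 differences are constant, so g has degree 2.
Fitting a degree-2 polynomial gives g(x) = 3x² + 3x - 2.
Then g(2) = 16.

16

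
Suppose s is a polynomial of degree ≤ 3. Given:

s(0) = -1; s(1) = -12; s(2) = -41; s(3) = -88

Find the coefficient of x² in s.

First differences: -11, -29, -47. Second differences: -18, -18.
Level-2 differences are constant, so s has degree 2.
Fitting a degree-2 polynomial gives s(x) = -9x² - 2x - 1.
The coefficient of x² is -9.

-9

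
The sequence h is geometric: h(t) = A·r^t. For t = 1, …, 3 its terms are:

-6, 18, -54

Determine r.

-3

Consecutive ratio: 18/(-6) = -3, and -54/18 = -3, so r = -3.
Then A·(-3)^1 = -6 gives A = 2, and h(t) = 2·(-3)^t.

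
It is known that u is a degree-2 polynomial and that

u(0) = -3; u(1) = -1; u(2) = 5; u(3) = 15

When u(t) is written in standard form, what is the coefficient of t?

Write u(t) = at² + bt + c; the 4 given values yield a linear system in the 3 coefficients.
Solving, u(t) = 2t² - 3.
The coefficient of t is 0.

0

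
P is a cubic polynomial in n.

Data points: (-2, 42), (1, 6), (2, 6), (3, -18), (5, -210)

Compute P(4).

Write P(n) = an³ + bn² + cn + d; the 5 given values yield a linear system in the 4 coefficients.
Solving, P(n) = -3n³ + 6n² + 3n.
Then P(4) = -84.

-84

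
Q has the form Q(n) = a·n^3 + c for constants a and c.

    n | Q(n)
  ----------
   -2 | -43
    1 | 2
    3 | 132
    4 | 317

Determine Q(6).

1077

From Q(-2) = -43 and Q(1) = 2: -8a + c = -43 and 1a + c = 2.
Subtracting: 9a = 45, so a = 5; then c = -43 − 5·(-8) = -3.
So Q(n) = 5n³ − 3, and Q(6) = 1077.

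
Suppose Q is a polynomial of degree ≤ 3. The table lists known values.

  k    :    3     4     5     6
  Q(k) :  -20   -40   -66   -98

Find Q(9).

First differences: -20, -26, -32. Second differences: -6, -6.
Level-2 differences are constant, so Q has degree 2.
Fitting a degree-2 polynomial gives Q(k) = -3k² + k + 4.
Then Q(9) = -230.

-230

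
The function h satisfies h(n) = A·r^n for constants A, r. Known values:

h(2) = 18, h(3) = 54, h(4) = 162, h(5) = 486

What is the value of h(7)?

4374

Consecutive ratio: 54/18 = 3, and 162/54 = 3, so r = 3.
Then A·3^2 = 18 gives A = 2, and h(n) = 2·3^n.
h(7) = 2·3^7 = 4374.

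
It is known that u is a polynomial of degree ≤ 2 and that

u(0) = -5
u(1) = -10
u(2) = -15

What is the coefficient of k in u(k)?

-5

First differences: -5, -5.
Level-1 differences are constant, so u has degree 1.
Fitting a degree-1 polynomial gives u(k) = -5k - 5.
The coefficient of k is -5.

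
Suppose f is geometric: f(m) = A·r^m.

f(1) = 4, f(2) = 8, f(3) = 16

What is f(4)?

32

Consecutive ratio: 8/4 = 2, and 16/8 = 2, so r = 2.
Then A·2^1 = 4 gives A = 2, and f(m) = 2·2^m.
f(4) = 2·2^4 = 32.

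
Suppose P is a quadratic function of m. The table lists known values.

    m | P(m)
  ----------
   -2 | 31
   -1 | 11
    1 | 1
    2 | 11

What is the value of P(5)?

101

Write P(m) = am² + bm + c; the 4 given values yield a linear system in the 3 coefficients.
Solving, P(m) = 5m² - 5m + 1.
Then P(5) = 101.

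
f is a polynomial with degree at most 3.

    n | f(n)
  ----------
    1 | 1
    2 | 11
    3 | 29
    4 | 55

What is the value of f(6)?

131

Write f(n) = an³ + bn² + cn + d; the 4 given values yield a linear system in the 4 coefficients.
Solving, the leading coefficient vanishes, and f(n) = 4n² - 2n - 1.
Then f(6) = 131.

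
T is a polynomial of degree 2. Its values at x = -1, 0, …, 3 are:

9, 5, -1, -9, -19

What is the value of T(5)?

Write T(x) = ax² + bx + c; the 5 given values yield a linear system in the 3 coefficients.
Solving, T(x) = -x² - 5x + 5.
Then T(5) = -45.

-45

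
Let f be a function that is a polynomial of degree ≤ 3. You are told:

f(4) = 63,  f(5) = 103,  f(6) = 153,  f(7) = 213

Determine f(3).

Write f(k) = ak³ + bk² + ck + d; the 4 given values yield a linear system in the 4 coefficients.
Solving, the leading coefficient vanishes, and f(k) = 5k² - 5k + 3.
Then f(3) = 33.

33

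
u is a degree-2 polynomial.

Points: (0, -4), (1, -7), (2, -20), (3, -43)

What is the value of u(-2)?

-28

Write u(k) = ak² + bk + c; the 4 given values yield a linear system in the 3 coefficients.
Solving, u(k) = -5k² + 2k - 4.
Then u(-2) = -28.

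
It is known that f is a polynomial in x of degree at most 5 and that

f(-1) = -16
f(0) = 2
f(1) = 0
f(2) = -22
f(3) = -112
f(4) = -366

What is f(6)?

Write f(x) = ax^5 + bx^4 + cx³ + dx² + ex + p; the 6 given values yield a linear system in the 6 coefficients.
Solving, the leading coefficient vanishes, and f(x) = -2x^4 + 4x³ - 8x² + 4x + 2.
Then f(6) = -1990.

-1990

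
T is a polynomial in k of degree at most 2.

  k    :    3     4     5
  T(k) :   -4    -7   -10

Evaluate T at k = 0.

First differences: -3, -3.
Level-1 differences are constant, so T has degree 1.
Fitting a degree-1 polynomial gives T(k) = -3k + 5.
Then T(0) = 5.

5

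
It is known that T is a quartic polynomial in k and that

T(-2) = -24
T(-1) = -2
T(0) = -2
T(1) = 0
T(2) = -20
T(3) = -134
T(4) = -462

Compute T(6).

-2480

Write T(k) = ak^4 + bk³ + ck² + dk + e; the 7 given values yield a linear system in the 5 coefficients.
Solving, T(k) = -2k^4 + 3k² + k - 2.
Then T(6) = -2480.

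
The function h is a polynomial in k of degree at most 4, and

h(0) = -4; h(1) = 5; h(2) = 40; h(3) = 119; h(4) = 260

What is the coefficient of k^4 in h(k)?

First differences: 9, 35, 79, 141. Second differences: 26, 44, 62. Third differences: 18, 18.
Level-3 differences are constant, so h has degree 3.
Fitting a degree-3 polynomial gives h(k) = 3k³ + 4k² + 2k - 4.
The coefficient of k^4 is 0.

0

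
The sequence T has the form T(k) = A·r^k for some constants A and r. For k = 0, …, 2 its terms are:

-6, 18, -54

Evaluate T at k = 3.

Consecutive ratio: 18/(-6) = -3, and -54/18 = -3, so r = -3.
Then A·(-3)^0 = -6 gives A = -6, and T(k) = -6·(-3)^k.
T(3) = -6·(-3)^3 = 162.

162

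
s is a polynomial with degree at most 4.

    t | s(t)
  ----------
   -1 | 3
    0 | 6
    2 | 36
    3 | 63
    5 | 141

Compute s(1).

17

Write s(t) = at^4 + bt³ + ct² + dt + e; the 5 given values yield a linear system in the 5 coefficients.
Solving, the top 2 coefficients vanish, and s(t) = 4t² + 7t + 6.
Then s(1) = 17.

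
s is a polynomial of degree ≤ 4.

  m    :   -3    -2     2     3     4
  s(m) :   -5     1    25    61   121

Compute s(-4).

Write s(m) = am^4 + bm³ + cm² + dm + e; the 5 given values yield a linear system in the 5 coefficients.
Solving, the leading coefficient vanishes, and s(m) = m³ + 3m² + 2m + 1.
Then s(-4) = -23.

-23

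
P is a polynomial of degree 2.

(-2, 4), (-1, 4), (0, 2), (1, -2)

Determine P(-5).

-8

First differences: 0, -2, -4. Second differences: -2, -2.
Level-2 differences are constant, so P has degree 2.
Fitting a degree-2 polynomial gives P(m) = -m² - 3m + 2.
Then P(-5) = -8.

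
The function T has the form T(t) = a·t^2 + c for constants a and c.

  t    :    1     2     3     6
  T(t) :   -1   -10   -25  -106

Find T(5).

From T(1) = -1 and T(2) = -10: 1a + c = -1 and 4a + c = -10.
Subtracting: 3a = -9, so a = -3; then c = -1 − (-3)·1 = 2.
So T(t) = -3t² + 2, and T(5) = -73.

-73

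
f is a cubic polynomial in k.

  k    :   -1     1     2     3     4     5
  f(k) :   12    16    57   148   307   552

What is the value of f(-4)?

-69

Write f(k) = ak³ + bk² + ck + d; the 6 given values yield a linear system in the 4 coefficients.
Solving, f(k) = 3k³ + 7k² - k + 7.
Then f(-4) = -69.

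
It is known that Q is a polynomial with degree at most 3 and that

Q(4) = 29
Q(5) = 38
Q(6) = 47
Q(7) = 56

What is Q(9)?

74

First differences: 9, 9, 9.
Level-1 differences are constant, so Q has degree 1.
Fitting a degree-1 polynomial gives Q(t) = 9t - 7.
Then Q(9) = 74.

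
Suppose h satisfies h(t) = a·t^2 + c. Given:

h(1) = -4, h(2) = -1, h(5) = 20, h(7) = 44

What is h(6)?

From h(1) = -4 and h(2) = -1: 1a + c = -4 and 4a + c = -1.
Subtracting: 3a = 3, so a = 1; then c = -4 − 1·1 = -5.
So h(t) = 1t² − 5, and h(6) = 31.

31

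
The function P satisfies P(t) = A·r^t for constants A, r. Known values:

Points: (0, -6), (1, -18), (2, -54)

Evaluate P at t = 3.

-162

Consecutive ratio: -18/(-6) = 3, and -54/(-18) = 3, so r = 3.
Then A·3^0 = -6 gives A = -6, and P(t) = -6·3^t.
P(3) = -6·3^3 = -162.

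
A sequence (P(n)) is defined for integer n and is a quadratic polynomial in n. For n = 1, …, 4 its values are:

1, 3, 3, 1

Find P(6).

Write P(n) = an² + bn + c; the 4 given values yield a linear system in the 3 coefficients.
Solving, P(n) = -n² + 5n - 3.
Then P(6) = -9.

-9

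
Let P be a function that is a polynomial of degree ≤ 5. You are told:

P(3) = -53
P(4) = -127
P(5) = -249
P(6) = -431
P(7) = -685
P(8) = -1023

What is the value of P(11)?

Write P(k) = ak^5 + bk^4 + ck³ + dk² + ek + p; the 6 given values yield a linear system in the 6 coefficients.
Solving, the top 2 coefficients vanish, and P(k) = -2k³ + 1.
Then P(11) = -2661.

-2661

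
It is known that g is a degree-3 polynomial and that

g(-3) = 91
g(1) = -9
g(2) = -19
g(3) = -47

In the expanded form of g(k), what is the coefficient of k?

Write g(k) = ak³ + bk² + ck + d; the 4 given values yield a linear system in the 4 coefficients.
Solving, g(k) = -2k³ + 3k² - 5k - 5.
The coefficient of k is -5.

-5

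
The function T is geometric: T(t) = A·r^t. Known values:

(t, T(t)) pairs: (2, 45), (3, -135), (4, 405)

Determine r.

-3

Consecutive ratio: -135/45 = -3, and 405/(-135) = -3, so r = -3.
Then A·(-3)^2 = 45 gives A = 5, and T(t) = 5·(-3)^t.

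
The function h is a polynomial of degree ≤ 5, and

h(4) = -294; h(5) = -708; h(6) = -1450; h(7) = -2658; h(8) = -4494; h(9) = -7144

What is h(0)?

2

Write h(k) = ak^5 + bk^4 + ck³ + dk² + ek + p; the 6 given values yield a linear system in the 6 coefficients.
Solving, the leading coefficient vanishes, and h(k) = -k^4 - k³ + 2k² - 2k + 2.
The constant term is h(0) = 2.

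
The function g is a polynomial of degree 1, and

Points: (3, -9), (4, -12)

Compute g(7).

-21

Write g(t) = at + b; the 2 given values yield a linear system in the 2 coefficients.
Solving, g(t) = -3t.
Then g(7) = -21.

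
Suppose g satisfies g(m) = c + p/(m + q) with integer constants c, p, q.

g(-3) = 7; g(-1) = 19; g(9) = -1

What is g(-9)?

3

(g(m) − c)(m + q) = p for each data point; the three points give a linear system in c and q, then p follows.
Solving: c = 1, q = 0, p = -18, so g(m) = 1 − 18/(m + 0).
Then g(-9) = 1 − 18/(-9) = 3.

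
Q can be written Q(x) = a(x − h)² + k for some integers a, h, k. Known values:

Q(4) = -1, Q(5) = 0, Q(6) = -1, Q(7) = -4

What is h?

First differences 1, -1, -3; second difference -2 = 2a, so a = -1.
Expanding, the x-coefficient is −2ah = 2h; matching it to the data gives h = 5, and then k = 0.
So Q(x) = -1(x − 5)² + 0.
Hence h = 5.

5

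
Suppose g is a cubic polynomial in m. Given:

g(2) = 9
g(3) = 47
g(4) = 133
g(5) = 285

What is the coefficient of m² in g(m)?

Write g(m) = am³ + bm² + cm + d; the 4 given values yield a linear system in the 4 coefficients.
Solving, g(m) = 3m³ - 3m² - 4m + 5.
The coefficient of m² is -3.

-3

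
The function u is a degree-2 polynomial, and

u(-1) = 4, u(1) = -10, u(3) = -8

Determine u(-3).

Write u(t) = at² + bt + c; the 3 given values yield a linear system in the 3 coefficients.
Solving, u(t) = 2t² - 7t - 5.
Then u(-3) = 34.

34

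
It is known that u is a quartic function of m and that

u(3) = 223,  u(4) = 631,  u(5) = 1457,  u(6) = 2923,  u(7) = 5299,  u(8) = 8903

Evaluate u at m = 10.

21307

Write u(m) = am^4 + bm³ + cm² + dm + e; the 6 given values yield a linear system in the 5 coefficients.
Solving, u(m) = 2m^4 + m³ + 3m² + 7.
Then u(10) = 21307.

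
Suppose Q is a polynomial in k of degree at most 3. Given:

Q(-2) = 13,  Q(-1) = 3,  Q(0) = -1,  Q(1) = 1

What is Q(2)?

First differences: -10, -4, 2. Second differences: 6, 6.
Level-2 differences are constant, so Q has degree 2.
Fitting a degree-2 polynomial gives Q(k) = 3k² - k - 1.
Then Q(2) = 9.

9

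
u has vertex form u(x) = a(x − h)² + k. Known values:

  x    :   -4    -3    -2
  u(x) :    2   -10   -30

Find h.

-5

First differences -12, -20; second difference -8 = 2a, so a = -4.
Expanding, the x-coefficient is −2ah = 8h; matching it to the data gives h = -5, and then k = 6.
So u(x) = -4(x + 5)² + 6.
Hence h = -5.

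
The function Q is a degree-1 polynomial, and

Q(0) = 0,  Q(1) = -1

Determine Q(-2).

Write Q(k) = ak + b; the 2 given values yield a linear system in the 2 coefficients.
Solving, Q(k) = -k.
Then Q(-2) = 2.

2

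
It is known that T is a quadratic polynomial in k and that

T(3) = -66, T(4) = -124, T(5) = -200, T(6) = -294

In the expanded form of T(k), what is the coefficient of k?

First differences: -58, -76, -94. Second differences: -18, -18.
Level-2 differences are constant, so T has degree 2.
Fitting a degree-2 polynomial gives T(k) = -9k² + 5k.
The coefficient of k is 5.

5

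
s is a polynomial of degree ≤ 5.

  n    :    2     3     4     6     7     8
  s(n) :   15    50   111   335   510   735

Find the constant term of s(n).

-1

Write s(n) = an^5 + bn^4 + cn³ + dn² + en + p; the 6 given values yield a linear system in the 6 coefficients.
Solving, the top 2 coefficients vanish, and s(n) = n³ + 4n² - 4n - 1.
The constant term is s(0) = -1.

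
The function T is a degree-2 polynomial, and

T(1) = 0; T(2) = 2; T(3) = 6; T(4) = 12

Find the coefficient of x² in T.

1

First differences: 2, 4, 6. Second differences: 2, 2.
Level-2 differences are constant, so T has degree 2.
Fitting a degree-2 polynomial gives T(x) = x² - x.
The coefficient of x² is 1.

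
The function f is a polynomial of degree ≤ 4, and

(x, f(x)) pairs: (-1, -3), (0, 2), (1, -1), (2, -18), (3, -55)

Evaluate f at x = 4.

-118

Write f(x) = ax^4 + bx³ + cx² + dx + e; the 5 given values yield a linear system in the 5 coefficients.
Solving, the leading coefficient vanishes, and f(x) = -x³ - 4x² + 2x + 2.
Then f(4) = -118.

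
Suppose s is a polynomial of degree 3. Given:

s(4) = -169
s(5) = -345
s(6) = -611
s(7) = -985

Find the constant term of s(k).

-5

Write s(k) = ak³ + bk² + ck + d; the 4 given values yield a linear system in the 4 coefficients.
Solving, s(k) = -3k³ + 7k - 5.
The constant term is s(0) = -5.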